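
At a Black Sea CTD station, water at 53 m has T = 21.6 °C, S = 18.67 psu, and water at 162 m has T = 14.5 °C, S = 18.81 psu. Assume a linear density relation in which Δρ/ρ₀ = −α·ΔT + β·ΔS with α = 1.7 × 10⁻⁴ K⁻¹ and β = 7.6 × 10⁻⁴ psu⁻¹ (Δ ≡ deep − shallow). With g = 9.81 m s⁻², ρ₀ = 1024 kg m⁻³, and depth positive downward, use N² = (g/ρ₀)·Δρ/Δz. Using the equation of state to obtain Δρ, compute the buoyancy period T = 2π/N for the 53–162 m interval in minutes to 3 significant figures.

ΔT = -7.1 K, ΔS = +0.14 psu (deep − shallow).
Δρ/ρ₀ = −αΔT + βΔS = 1.207 × 10⁻³ + 1.064 × 10⁻⁴ = 1.3134 × 10⁻³, so Δρ ≈ 1.345 kg m⁻³.
N² = (g/ρ₀)·Δρ/Δz = g·(Δρ/ρ₀)/Δz = 9.81 × 1.3134 × 10⁻³ / 109 = 1.1821 × 10⁻⁴ s⁻².
N = √(1.1821 × 10⁻⁴) = 0.010872 rad s⁻¹ → T = 2π/N = 577.92 s = 9.6320 min ≈ 9.63 min.

9.63 min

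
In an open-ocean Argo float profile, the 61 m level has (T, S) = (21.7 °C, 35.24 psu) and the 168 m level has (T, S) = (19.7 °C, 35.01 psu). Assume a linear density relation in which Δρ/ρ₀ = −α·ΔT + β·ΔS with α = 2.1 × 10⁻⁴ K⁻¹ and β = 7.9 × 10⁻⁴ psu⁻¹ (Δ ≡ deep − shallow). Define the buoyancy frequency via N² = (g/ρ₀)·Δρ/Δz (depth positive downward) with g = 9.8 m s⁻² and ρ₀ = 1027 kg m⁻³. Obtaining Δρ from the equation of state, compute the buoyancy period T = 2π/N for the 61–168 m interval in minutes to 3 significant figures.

22.4 min

ΔT = -2.0 K, ΔS = -0.23 psu (deep − shallow).
Δρ/ρ₀ = −αΔT + βΔS = 4.20 × 10⁻⁴ − 1.817 × 10⁻⁴ = 2.383 × 10⁻⁴, so Δρ ≈ 0.2447 kg m⁻³.
N² = (g/ρ₀)·Δρ/Δz = g·(Δρ/ρ₀)/Δz = 9.8 × 2.383 × 10⁻⁴ / 107 = 2.1826 × 10⁻⁵ s⁻².
N = √(2.1826 × 10⁻⁵) = 4.6718 × 10⁻³ rad s⁻¹ → T = 2π/N = 1.3449 × 10³ s = 22.415 min ≈ 22.4 min.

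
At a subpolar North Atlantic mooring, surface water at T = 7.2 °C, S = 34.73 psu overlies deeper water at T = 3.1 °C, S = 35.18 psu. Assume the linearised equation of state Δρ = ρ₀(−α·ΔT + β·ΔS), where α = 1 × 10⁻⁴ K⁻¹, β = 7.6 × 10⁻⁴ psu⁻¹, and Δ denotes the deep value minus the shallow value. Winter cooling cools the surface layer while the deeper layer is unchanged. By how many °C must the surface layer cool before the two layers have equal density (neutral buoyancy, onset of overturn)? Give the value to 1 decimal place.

Neutral buoyancy requires Δρ = 0, i.e. −α(T_deep − T_surf′) + β(S_deep − S_surf) = 0.
T_surf′ = T_deep − (β/α)·ΔS = 3.1 − (7.6 × 10⁻⁴/1 × 10⁻⁴)·(+0.45) = -0.320 °C.
Cooling required: 7.2 − (-0.320) = 7.520 °C.

7.5 °C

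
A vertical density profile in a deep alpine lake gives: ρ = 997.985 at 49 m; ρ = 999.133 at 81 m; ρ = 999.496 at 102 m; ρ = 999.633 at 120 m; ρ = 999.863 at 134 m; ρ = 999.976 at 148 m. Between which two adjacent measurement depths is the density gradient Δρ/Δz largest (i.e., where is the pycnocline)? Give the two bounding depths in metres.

49–81 m

Compute the density gradient over each adjacent pair:
  49–81 m: Δρ/Δz = 1.148/32 = 0.036 kg m⁻⁴
  81–102 m: Δρ/Δz = 0.363/21 = 0.017 kg m⁻⁴
  102–120 m: Δρ/Δz = 0.137/18 = 7.6 × 10⁻³ kg m⁻⁴
  120–134 m: Δρ/Δz = 0.230/14 = 0.016 kg m⁻⁴
  134–148 m: Δρ/Δz = 0.113/14 = 8.1 × 10⁻³ kg m⁻⁴
The largest gradient is in the 49–81 m interval — the pycnocline.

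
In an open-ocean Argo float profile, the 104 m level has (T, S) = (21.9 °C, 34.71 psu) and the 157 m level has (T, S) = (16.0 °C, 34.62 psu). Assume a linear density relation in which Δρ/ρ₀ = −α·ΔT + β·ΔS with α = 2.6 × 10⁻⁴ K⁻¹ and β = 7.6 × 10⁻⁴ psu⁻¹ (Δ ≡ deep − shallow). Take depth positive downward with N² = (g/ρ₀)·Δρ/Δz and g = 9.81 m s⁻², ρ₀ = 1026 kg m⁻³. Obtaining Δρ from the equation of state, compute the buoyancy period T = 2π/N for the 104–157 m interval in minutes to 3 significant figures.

6.36 min

ΔT = -5.9 K, ΔS = -0.09 psu (deep − shallow).
Δρ/ρ₀ = −αΔT + βΔS = 1.534 × 10⁻³ − 6.84 × 10⁻⁵ = 1.4656 × 10⁻³, so Δρ ≈ 1.504 kg m⁻³.
N² = (g/ρ₀)·Δρ/Δz = g·(Δρ/ρ₀)/Δz = 9.81 × 1.4656 × 10⁻³ / 53 = 2.7127 × 10⁻⁴ s⁻².
N = √(2.7127 × 10⁻⁴) = 0.016470 rad s⁻¹ → T = 2π/N = 381.49 s = 6.3582 min ≈ 6.36 min.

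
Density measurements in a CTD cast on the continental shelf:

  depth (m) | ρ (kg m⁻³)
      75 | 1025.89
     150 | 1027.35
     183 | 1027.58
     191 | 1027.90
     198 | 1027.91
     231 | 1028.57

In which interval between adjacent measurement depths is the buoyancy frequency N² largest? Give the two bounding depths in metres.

Compute the density gradient over each adjacent pair:
  75–150 m: Δρ/Δz = 1.46/75 = 0.019 kg m⁻⁴
  150–183 m: Δρ/Δz = 0.23/33 = 7.0 × 10⁻³ kg m⁻⁴
  183–191 m: Δρ/Δz = 0.32/8 = 0.040 kg m⁻⁴
  191–198 m: Δρ/Δz = 0.01/7 = 1.4 × 10⁻³ kg m⁻⁴
  198–231 m: Δρ/Δz = 0.66/33 = 0.020 kg m⁻⁴
The largest gradient is in the 183–191 m interval — the pycnocline.

183–191 m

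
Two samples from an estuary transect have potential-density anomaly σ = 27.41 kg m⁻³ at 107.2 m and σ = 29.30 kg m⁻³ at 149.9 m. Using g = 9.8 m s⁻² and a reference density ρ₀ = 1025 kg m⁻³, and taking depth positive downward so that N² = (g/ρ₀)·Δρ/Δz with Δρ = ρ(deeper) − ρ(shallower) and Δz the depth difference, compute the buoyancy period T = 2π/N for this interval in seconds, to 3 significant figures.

Δρ = 1029.30 − 1027.41 = 1.89 kg m⁻³ over Δz = 149.9 − 107.2 = 42.7 m.
N² = (9.8/1025) × (1.89/42.7) = 4.2319 × 10⁻⁴ s⁻².
N = √(4.2319 × 10⁻⁴) = 0.020572 rad s⁻¹, so T = 2π/N = 305.42 s ≈ 305 s.

305 s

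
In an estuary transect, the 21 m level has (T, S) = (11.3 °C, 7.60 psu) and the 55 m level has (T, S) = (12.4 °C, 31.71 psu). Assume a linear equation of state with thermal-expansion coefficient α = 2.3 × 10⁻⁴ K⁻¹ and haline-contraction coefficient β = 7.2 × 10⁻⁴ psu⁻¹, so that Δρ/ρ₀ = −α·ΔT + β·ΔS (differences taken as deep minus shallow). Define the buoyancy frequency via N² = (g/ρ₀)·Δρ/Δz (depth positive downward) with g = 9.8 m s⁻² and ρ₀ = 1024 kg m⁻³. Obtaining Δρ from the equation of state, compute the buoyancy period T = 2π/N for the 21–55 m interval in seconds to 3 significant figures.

89.5 s

ΔT = +1.1 K, ΔS = +24.11 psu (deep − shallow).
Δρ/ρ₀ = −αΔT + βΔS = -2.53 × 10⁻⁴ + 0.0173592 = 0.0171062, so Δρ ≈ 17.52 kg m⁻³.
N² = (g/ρ₀)·Δρ/Δz = g·(Δρ/ρ₀)/Δz = 9.8 × 0.0171062 / 34 = 4.9306 × 10⁻³ s⁻².
N = √(4.9306 × 10⁻³) = 0.070218 rad s⁻¹ → T = 2π/N = 89.481 s ≈ 89.5 s.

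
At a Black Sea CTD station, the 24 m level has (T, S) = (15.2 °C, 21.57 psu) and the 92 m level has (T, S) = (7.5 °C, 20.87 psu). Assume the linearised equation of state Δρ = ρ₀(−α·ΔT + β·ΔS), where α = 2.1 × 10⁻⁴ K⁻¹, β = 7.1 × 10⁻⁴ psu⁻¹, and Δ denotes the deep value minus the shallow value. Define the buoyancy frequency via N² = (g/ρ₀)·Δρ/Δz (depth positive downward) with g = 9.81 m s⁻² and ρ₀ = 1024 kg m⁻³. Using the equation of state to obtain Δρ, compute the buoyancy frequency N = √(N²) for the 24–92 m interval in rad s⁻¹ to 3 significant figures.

0.0127 rad s⁻¹

ΔT = -7.7 K, ΔS = -0.70 psu (deep − shallow).
Δρ/ρ₀ = −αΔT + βΔS = 1.617 × 10⁻³ − 4.97 × 10⁻⁴ = 1.12 × 10⁻³, so Δρ ≈ 1.147 kg m⁻³.
N² = (g/ρ₀)·Δρ/Δz = g·(Δρ/ρ₀)/Δz = 9.81 × 1.12 × 10⁻³ / 68 = 1.6158 × 10⁻⁴ s⁻².
N = √(1.6158 × 10⁻⁴) = 0.012711 rad s⁻¹ ≈ 0.0127 rad s⁻¹.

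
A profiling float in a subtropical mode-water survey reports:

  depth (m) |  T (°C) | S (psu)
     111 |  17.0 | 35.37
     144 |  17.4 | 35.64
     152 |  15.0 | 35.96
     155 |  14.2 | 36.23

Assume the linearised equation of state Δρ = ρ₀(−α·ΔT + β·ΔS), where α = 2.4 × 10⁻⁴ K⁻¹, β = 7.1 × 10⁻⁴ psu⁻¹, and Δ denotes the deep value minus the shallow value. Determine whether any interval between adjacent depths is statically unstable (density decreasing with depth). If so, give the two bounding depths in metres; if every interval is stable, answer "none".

none

Evaluate Δρ/ρ₀ = −αΔT + βΔS across each adjacent pair:
  111–144 m: −αΔT+βΔS = −(2.4 × 10⁻⁴)(+0.4)+(7.1 × 10⁻⁴)(+0.27) = 9.6 × 10⁻⁵ → stable
  144–152 m: −αΔT+βΔS = −(2.4 × 10⁻⁴)(-2.4)+(7.1 × 10⁻⁴)(+0.32) = 8.0 × 10⁻⁴ → stable
  152–155 m: −αΔT+βΔS = −(2.4 × 10⁻⁴)(-0.8)+(7.1 × 10⁻⁴)(+0.27) = 3.8 × 10⁻⁴ → stable
Every interval has Δρ > 0: the column is stably stratified throughout.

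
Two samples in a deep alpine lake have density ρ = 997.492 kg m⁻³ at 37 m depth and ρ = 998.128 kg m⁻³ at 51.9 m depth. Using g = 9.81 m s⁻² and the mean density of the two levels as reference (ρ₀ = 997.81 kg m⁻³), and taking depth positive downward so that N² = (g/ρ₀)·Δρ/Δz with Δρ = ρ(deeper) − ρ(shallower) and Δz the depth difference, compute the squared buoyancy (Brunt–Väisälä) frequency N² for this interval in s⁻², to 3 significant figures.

4.20 × 10⁻⁴ s⁻²

Δρ = 998.128 − 997.492 = 0.636 kg m⁻³ over Δz = 51.9 − 37 = 14.9 m.
N² = (9.81/997.81) × (0.636/14.9) = 4.1965 × 10⁻⁴ s⁻² ≈ 4.20 × 10⁻⁴ s⁻².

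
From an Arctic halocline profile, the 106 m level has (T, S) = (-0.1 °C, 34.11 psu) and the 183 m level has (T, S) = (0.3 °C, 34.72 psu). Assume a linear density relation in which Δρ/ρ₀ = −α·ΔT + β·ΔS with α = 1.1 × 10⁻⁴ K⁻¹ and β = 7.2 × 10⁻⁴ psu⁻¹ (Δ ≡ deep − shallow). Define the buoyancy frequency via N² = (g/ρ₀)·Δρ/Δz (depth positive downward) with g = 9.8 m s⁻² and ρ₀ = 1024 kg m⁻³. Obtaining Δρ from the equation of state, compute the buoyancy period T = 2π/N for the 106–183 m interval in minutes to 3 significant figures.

ΔT = +0.4 K, ΔS = +0.61 psu (deep − shallow).
Δρ/ρ₀ = −αΔT + βΔS = -4.40 × 10⁻⁵ + 4.392 × 10⁻⁴ = 3.952 × 10⁻⁴, so Δρ ≈ 0.4047 kg m⁻³.
N² = (g/ρ₀)·Δρ/Δz = g·(Δρ/ρ₀)/Δz = 9.8 × 3.952 × 10⁻⁴ / 77 = 5.0298 × 10⁻⁵ s⁻².
N = √(5.0298 × 10⁻⁵) = 7.0921 × 10⁻³ rad s⁻¹ → T = 2π/N = 885.94 s = 14.766 min ≈ 14.8 min.

14.8 min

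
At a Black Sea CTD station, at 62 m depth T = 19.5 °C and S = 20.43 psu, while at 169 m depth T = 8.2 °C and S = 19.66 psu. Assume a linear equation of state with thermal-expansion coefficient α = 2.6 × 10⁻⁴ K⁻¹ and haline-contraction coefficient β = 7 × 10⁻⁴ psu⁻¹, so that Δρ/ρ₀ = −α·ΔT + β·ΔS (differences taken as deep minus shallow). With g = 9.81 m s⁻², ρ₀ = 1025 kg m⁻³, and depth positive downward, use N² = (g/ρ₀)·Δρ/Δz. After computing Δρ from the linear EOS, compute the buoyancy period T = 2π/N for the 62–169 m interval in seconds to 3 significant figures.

ΔT = -11.3 K, ΔS = -0.77 psu (deep − shallow).
Δρ/ρ₀ = −αΔT + βΔS = 2.938 × 10⁻³ − 5.39 × 10⁻⁴ = 2.399 × 10⁻³, so Δρ ≈ 2.459 kg m⁻³.
N² = (g/ρ₀)·Δρ/Δz = g·(Δρ/ρ₀)/Δz = 9.81 × 2.399 × 10⁻³ / 107 = 2.1995 × 10⁻⁴ s⁻².
N = √(2.1995 × 10⁻⁴) = 0.014831 rad s⁻¹ → T = 2π/N = 423.65 s ≈ 424 s.

424 s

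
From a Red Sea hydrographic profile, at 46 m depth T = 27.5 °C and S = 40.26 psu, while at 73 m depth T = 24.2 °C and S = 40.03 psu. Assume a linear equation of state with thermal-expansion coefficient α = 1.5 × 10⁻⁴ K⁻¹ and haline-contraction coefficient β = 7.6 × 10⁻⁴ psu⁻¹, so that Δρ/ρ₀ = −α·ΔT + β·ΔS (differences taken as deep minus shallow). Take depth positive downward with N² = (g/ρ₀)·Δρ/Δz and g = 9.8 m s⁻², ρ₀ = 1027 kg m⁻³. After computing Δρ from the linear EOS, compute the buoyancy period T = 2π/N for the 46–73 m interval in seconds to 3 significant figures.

583 s

ΔT = -3.3 K, ΔS = -0.23 psu (deep − shallow).
Δρ/ρ₀ = −αΔT + βΔS = 4.95 × 10⁻⁴ − 1.748 × 10⁻⁴ = 3.202 × 10⁻⁴, so Δρ ≈ 0.3288 kg m⁻³.
N² = (g/ρ₀)·Δρ/Δz = g·(Δρ/ρ₀)/Δz = 9.8 × 3.202 × 10⁻⁴ / 27 = 1.1622 × 10⁻⁴ s⁻².
N = √(1.1622 × 10⁻⁴) = 0.010781 rad s⁻¹ → T = 2π/N = 582.80 s ≈ 583 s.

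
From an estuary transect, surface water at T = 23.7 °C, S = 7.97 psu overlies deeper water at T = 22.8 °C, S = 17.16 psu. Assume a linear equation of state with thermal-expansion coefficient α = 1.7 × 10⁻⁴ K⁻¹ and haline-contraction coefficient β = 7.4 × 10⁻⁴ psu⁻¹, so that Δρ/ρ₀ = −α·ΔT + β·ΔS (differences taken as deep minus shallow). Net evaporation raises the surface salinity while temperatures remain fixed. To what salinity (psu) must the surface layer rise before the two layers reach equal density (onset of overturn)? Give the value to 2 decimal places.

17.37 psu

Neutral buoyancy requires −α(T_deep − T_surf) + β(S_deep − S_surf′) = 0.
S_surf′ = S_deep − (α/β)·ΔT = 17.16 − (1.7 × 10⁻⁴/7.4 × 10⁻⁴)·(-0.9) = 17.3668 psu.
Increase required: 17.3668 − 7.97 = 9.3968 psu.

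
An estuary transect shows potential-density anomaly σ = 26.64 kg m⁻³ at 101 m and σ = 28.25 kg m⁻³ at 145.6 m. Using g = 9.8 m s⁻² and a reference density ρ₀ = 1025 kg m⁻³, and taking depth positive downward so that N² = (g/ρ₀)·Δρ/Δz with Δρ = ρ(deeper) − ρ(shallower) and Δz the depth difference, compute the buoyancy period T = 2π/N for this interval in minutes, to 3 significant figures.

5.64 min

Δρ = 1028.25 − 1026.64 = 1.61 kg m⁻³ over Δz = 145.6 − 101 = 44.6 m.
N² = (9.8/1025) × (1.61/44.6) = 3.4514 × 10⁻⁴ s⁻².
N = √(3.4514 × 10⁻⁴) = 0.018578 rad s⁻¹, so T = 2π/N = 338.21 s = 5.6368 min ≈ 5.64 min.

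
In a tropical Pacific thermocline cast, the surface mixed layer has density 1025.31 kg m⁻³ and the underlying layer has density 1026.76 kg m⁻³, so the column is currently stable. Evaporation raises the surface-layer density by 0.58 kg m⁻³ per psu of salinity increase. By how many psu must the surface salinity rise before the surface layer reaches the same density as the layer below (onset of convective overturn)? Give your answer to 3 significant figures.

Density deficit of the surface layer: 1026.76 − 1025.31 = 1.45 kg m⁻³.
Required change = 1.45 / 0.58 = 2.50 psu.

2.50 psu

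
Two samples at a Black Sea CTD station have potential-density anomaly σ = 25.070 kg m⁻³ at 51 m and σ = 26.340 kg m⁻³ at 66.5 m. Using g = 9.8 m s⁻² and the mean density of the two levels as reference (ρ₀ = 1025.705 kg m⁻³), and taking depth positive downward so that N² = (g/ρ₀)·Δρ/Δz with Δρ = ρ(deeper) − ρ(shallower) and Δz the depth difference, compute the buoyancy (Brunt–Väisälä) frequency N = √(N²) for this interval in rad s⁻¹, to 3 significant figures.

0.0280 rad s⁻¹

Δρ = 1026.340 − 1025.070 = 1.270 kg m⁻³ over Δz = 66.5 − 51 = 15.5 m.
N² = (9.8/1025.705) × (1.270/15.5) = 7.8284 × 10⁻⁴ s⁻².
N = √(7.8284 × 10⁻⁴) = 0.027979 rad s⁻¹ ≈ 0.0280 rad s⁻¹.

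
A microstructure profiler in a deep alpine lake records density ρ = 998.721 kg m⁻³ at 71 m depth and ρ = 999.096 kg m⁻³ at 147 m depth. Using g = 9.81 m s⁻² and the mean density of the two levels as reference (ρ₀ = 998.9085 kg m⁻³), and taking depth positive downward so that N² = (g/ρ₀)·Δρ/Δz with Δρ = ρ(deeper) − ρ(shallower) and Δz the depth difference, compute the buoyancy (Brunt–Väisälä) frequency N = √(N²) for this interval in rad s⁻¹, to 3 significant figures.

6.96 × 10⁻³ rad s⁻¹

Δρ = 999.096 − 998.721 = 0.375 kg m⁻³ over Δz = 147 − 71 = 76 m.
N² = (9.81/998.9085) × (0.375/76) = 4.8457 × 10⁻⁵ s⁻².
N = √(4.8457 × 10⁻⁵) = 6.9611 × 10⁻³ rad s⁻¹ ≈ 6.96 × 10⁻³ rad s⁻¹.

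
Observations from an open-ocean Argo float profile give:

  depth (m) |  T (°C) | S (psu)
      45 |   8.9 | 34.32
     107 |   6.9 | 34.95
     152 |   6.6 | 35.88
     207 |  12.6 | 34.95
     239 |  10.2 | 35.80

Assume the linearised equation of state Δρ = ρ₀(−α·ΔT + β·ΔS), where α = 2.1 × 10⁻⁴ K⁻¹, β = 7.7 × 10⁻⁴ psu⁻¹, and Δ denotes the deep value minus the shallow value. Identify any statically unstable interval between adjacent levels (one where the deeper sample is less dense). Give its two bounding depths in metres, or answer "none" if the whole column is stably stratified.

152–207 m

Evaluate Δρ/ρ₀ = −αΔT + βΔS across each adjacent pair:
  45–107 m: −αΔT+βΔS = −(2.1 × 10⁻⁴)(-2.0)+(7.7 × 10⁻⁴)(+0.63) = 9.1 × 10⁻⁴ → stable
  107–152 m: −αΔT+βΔS = −(2.1 × 10⁻⁴)(-0.3)+(7.7 × 10⁻⁴)(+0.93) = 7.8 × 10⁻⁴ → stable
  152–207 m: −αΔT+βΔS = −(2.1 × 10⁻⁴)(+6.0)+(7.7 × 10⁻⁴)(-0.93) = -2.0 × 10⁻³ → UNSTABLE
  207–239 m: −αΔT+βΔS = −(2.1 × 10⁻⁴)(-2.4)+(7.7 × 10⁻⁴)(+0.85) = 1.2 × 10⁻³ → stable
The 152–207 m interval has Δρ < 0: lighter water underlies denser water.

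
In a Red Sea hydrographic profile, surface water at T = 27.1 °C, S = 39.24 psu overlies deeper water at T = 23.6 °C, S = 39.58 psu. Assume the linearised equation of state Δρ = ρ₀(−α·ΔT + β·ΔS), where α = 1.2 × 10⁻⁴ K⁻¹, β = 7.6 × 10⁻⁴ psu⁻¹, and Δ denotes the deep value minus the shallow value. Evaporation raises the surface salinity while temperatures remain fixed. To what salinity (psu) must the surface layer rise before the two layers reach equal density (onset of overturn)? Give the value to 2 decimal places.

40.13 psu

Neutral buoyancy requires −α(T_deep − T_surf) + β(S_deep − S_surf′) = 0.
S_surf′ = S_deep − (α/β)·ΔT = 39.58 − (1.2 × 10⁻⁴/7.6 × 10⁻⁴)·(-3.5) = 40.1326 psu.
Increase required: 40.1326 − 39.24 = 0.8926 psu.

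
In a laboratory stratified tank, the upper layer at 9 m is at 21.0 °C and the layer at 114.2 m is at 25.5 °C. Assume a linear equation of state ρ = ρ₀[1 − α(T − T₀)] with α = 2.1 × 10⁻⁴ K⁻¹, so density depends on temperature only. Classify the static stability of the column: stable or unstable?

unstable

ΔT = 25.5 − 21.0 = +4.5 K, so Δρ/ρ₀ = −αΔT = -9.45 × 10⁻⁴.
Δρ/ρ₀ < 0, so Δρ < 0: deeper water is lighter → statically unstable; the column would overturn.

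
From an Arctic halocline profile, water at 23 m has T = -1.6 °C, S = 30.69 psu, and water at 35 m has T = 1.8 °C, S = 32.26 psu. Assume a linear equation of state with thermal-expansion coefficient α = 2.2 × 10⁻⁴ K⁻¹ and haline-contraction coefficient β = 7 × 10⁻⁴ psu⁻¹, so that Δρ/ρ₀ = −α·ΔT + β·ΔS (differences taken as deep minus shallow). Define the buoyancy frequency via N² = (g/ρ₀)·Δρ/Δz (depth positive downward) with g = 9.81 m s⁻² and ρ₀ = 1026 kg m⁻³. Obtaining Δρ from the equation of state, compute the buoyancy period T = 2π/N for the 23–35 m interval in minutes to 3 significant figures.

6.18 min

ΔT = +3.4 K, ΔS = +1.57 psu (deep − shallow).
Δρ/ρ₀ = −αΔT + βΔS = -7.48 × 10⁻⁴ + 1.099 × 10⁻³ = 3.51 × 10⁻⁴, so Δρ ≈ 0.3601 kg m⁻³.
N² = (g/ρ₀)·Δρ/Δz = g·(Δρ/ρ₀)/Δz = 9.81 × 3.51 × 10⁻⁴ / 12 = 2.8694 × 10⁻⁴ s⁻².
N = √(2.8694 × 10⁻⁴) = 0.016939 rad s⁻¹ → T = 2π/N = 370.93 s = 6.1822 min ≈ 6.18 min.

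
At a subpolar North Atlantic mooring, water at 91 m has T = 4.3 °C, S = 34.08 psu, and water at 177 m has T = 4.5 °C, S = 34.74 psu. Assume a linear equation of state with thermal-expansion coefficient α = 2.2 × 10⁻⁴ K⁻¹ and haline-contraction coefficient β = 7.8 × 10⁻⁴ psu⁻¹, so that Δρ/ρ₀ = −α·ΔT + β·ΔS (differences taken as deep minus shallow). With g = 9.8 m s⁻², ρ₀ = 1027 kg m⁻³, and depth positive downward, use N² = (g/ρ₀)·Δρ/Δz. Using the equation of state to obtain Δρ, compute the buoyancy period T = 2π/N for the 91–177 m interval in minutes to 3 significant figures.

14.3 min

ΔT = +0.2 K, ΔS = +0.66 psu (deep − shallow).
Δρ/ρ₀ = −αΔT + βΔS = -4.40 × 10⁻⁵ + 5.148 × 10⁻⁴ = 4.708 × 10⁻⁴, so Δρ ≈ 0.4835 kg m⁻³.
N² = (g/ρ₀)·Δρ/Δz = g·(Δρ/ρ₀)/Δz = 9.8 × 4.708 × 10⁻⁴ / 86 = 5.3649 × 10⁻⁵ s⁻².
N = √(5.3649 × 10⁻⁵) = 7.3245 × 10⁻³ rad s⁻¹ → T = 2π/N = 857.83 s = 14.297 min ≈ 14.3 min.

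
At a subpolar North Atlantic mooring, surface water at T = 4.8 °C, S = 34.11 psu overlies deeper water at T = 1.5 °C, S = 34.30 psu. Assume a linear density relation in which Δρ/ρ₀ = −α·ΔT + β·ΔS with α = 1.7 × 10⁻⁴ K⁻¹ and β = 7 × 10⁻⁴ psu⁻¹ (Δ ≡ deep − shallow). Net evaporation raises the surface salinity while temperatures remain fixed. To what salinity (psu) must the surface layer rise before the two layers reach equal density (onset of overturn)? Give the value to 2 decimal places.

35.10 psu

Neutral buoyancy requires −α(T_deep − T_surf) + β(S_deep − S_surf′) = 0.
S_surf′ = S_deep − (α/β)·ΔT = 34.30 − (1.7 × 10⁻⁴/7 × 10⁻⁴)·(-3.3) = 35.1014 psu.
Increase required: 35.1014 − 34.11 = 0.9914 psu.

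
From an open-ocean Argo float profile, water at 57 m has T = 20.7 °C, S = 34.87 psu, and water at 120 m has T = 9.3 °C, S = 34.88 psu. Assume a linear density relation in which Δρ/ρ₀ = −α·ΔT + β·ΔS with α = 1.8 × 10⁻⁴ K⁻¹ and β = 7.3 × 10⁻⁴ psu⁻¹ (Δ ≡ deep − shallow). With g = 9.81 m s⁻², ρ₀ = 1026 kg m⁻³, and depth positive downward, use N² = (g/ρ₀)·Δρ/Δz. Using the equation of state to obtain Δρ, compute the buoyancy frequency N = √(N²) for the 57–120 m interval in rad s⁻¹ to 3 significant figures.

0.0179 rad s⁻¹

ΔT = -11.4 K, ΔS = +0.01 psu (deep − shallow).
Δρ/ρ₀ = −αΔT + βΔS = 2.052 × 10⁻³ + 7.30 × 10⁻⁶ = 2.0593 × 10⁻³, so Δρ ≈ 2.113 kg m⁻³.
N² = (g/ρ₀)·Δρ/Δz = g·(Δρ/ρ₀)/Δz = 9.81 × 2.0593 × 10⁻³ / 63 = 3.2066 × 10⁻⁴ s⁻².
N = √(3.2066 × 10⁻⁴) = 0.017907 rad s⁻¹ ≈ 0.0179 rad s⁻¹.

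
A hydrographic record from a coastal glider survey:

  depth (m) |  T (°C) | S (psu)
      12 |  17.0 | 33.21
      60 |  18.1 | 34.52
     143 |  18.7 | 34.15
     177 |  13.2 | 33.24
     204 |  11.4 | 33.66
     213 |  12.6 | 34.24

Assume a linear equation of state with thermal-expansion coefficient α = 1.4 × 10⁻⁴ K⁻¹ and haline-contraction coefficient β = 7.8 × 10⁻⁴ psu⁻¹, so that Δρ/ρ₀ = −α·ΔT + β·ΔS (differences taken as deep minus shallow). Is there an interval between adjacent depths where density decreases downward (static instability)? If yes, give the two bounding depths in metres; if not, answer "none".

60–143 m

Evaluate Δρ/ρ₀ = −αΔT + βΔS across each adjacent pair:
  12–60 m: −αΔT+βΔS = −(1.4 × 10⁻⁴)(+1.1)+(7.8 × 10⁻⁴)(+1.31) = 8.7 × 10⁻⁴ → stable
  60–143 m: −αΔT+βΔS = −(1.4 × 10⁻⁴)(+0.6)+(7.8 × 10⁻⁴)(-0.37) = -3.7 × 10⁻⁴ → UNSTABLE
  143–177 m: −αΔT+βΔS = −(1.4 × 10⁻⁴)(-5.5)+(7.8 × 10⁻⁴)(-0.91) = 6.0 × 10⁻⁵ → stable
  177–204 m: −αΔT+βΔS = −(1.4 × 10⁻⁴)(-1.8)+(7.8 × 10⁻⁴)(+0.42) = 5.8 × 10⁻⁴ → stable
  204–213 m: −αΔT+βΔS = −(1.4 × 10⁻⁴)(+1.2)+(7.8 × 10⁻⁴)(+0.58) = 2.8 × 10⁻⁴ → stable
The 60–143 m interval has Δρ < 0: lighter water underlies denser water.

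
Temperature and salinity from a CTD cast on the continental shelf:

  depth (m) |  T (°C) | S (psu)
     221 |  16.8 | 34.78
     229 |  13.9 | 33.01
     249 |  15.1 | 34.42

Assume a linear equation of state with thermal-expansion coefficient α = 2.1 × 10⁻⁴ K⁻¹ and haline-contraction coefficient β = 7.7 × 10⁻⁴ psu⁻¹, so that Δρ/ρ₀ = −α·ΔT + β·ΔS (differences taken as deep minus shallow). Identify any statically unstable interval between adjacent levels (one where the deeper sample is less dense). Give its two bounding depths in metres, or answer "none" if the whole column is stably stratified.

221–229 m

Evaluate Δρ/ρ₀ = −αΔT + βΔS across each adjacent pair:
  221–229 m: −αΔT+βΔS = −(2.1 × 10⁻⁴)(-2.9)+(7.7 × 10⁻⁴)(-1.77) = -7.5 × 10⁻⁴ → UNSTABLE
  229–249 m: −αΔT+βΔS = −(2.1 × 10⁻⁴)(+1.2)+(7.7 × 10⁻⁴)(+1.41) = 8.3 × 10⁻⁴ → stable
The 221–229 m interval has Δρ < 0: lighter water underlies denser water.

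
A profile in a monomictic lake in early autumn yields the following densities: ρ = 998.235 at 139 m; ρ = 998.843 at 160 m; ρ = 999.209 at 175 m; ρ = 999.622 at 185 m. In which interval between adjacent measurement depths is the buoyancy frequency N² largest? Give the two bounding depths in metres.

Compute the density gradient over each adjacent pair:
  139–160 m: Δρ/Δz = 0.608/21 = 0.029 kg m⁻⁴
  160–175 m: Δρ/Δz = 0.366/15 = 0.024 kg m⁻⁴
  175–185 m: Δρ/Δz = 0.413/10 = 0.041 kg m⁻⁴
The largest gradient is in the 175–185 m interval — the pycnocline.

175–185 m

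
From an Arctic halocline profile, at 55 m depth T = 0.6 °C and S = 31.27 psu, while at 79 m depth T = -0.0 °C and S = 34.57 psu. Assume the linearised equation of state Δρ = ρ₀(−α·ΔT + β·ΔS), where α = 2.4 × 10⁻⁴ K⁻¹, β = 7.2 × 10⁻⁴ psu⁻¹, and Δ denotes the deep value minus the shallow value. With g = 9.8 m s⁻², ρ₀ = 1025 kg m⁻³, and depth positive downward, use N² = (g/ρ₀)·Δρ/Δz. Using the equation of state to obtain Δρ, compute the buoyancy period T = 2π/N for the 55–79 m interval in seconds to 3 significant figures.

ΔT = -0.6 K, ΔS = +3.30 psu (deep − shallow).
Δρ/ρ₀ = −αΔT + βΔS = 1.44 × 10⁻⁴ + 2.376 × 10⁻³ = 2.52 × 10⁻³, so Δρ ≈ 2.583 kg m⁻³.
N² = (g/ρ₀)·Δρ/Δz = g·(Δρ/ρ₀)/Δz = 9.8 × 2.52 × 10⁻³ / 24 = 1.0290 × 10⁻³ s⁻².
N = √(1.0290 × 10⁻³) = 0.032078 rad s⁻¹ → T = 2π/N = 195.87 s ≈ 196 s.

196 s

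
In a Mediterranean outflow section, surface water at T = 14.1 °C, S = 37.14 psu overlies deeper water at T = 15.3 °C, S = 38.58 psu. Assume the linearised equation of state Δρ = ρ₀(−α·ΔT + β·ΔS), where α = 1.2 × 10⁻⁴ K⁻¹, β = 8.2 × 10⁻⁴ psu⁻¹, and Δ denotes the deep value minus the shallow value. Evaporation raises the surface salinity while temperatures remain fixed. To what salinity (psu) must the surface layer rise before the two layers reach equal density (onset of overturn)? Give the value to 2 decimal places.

Neutral buoyancy requires −α(T_deep − T_surf) + β(S_deep − S_surf′) = 0.
S_surf′ = S_deep − (α/β)·ΔT = 38.58 − (1.2 × 10⁻⁴/8.2 × 10⁻⁴)·(+1.2) = 38.4044 psu.
Increase required: 38.4044 − 37.14 = 1.2644 psu.

38.40 psu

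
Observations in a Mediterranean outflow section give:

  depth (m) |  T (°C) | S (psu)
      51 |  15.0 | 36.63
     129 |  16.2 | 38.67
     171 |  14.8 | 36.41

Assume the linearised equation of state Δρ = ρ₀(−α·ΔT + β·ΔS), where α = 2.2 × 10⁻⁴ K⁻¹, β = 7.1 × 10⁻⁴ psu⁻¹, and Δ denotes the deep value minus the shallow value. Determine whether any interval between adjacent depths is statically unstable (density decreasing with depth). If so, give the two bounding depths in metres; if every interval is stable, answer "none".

Evaluate Δρ/ρ₀ = −αΔT + βΔS across each adjacent pair:
  51–129 m: −αΔT+βΔS = −(2.2 × 10⁻⁴)(+1.2)+(7.1 × 10⁻⁴)(+2.04) = 1.2 × 10⁻³ → stable
  129–171 m: −αΔT+βΔS = −(2.2 × 10⁻⁴)(-1.4)+(7.1 × 10⁻⁴)(-2.26) = -1.3 × 10⁻³ → UNSTABLE
The 129–171 m interval has Δρ < 0: lighter water underlies denser water.

129–171 m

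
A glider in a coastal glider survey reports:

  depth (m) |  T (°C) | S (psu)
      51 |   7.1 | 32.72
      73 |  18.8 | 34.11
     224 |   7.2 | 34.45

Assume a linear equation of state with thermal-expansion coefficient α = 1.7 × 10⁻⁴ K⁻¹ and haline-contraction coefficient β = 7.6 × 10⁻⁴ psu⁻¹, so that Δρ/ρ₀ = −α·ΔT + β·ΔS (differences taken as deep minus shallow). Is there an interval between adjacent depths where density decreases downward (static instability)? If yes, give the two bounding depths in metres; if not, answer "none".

Evaluate Δρ/ρ₀ = −αΔT + βΔS across each adjacent pair:
  51–73 m: −αΔT+βΔS = −(1.7 × 10⁻⁴)(+11.7)+(7.6 × 10⁻⁴)(+1.39) = -9.3 × 10⁻⁴ → UNSTABLE
  73–224 m: −αΔT+βΔS = −(1.7 × 10⁻⁴)(-11.6)+(7.6 × 10⁻⁴)(+0.34) = 2.2 × 10⁻³ → stable
The 51–73 m interval has Δρ < 0: lighter water underlies denser water.

51–73 m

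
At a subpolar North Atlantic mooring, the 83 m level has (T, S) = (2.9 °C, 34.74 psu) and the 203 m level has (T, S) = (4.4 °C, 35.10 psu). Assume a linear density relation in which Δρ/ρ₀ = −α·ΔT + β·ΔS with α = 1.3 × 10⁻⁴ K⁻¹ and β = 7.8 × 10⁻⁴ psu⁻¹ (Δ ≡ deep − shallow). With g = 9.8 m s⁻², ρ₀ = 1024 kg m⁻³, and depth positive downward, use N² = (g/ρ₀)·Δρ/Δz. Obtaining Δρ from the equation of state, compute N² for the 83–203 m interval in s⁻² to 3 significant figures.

ΔT = +1.5 K, ΔS = +0.36 psu (deep − shallow).
Δρ/ρ₀ = −αΔT + βΔS = -1.95 × 10⁻⁴ + 2.808 × 10⁻⁴ = 8.58 × 10⁻⁵, so Δρ ≈ 0.08786 kg m⁻³.
N² = (g/ρ₀)·Δρ/Δz = g·(Δρ/ρ₀)/Δz = 9.8 × 8.58 × 10⁻⁵ / 120 = 7.0070 × 10⁻⁶ s⁻² ≈ 7.01 × 10⁻⁶ s⁻².

7.01 × 10⁻⁶ s⁻²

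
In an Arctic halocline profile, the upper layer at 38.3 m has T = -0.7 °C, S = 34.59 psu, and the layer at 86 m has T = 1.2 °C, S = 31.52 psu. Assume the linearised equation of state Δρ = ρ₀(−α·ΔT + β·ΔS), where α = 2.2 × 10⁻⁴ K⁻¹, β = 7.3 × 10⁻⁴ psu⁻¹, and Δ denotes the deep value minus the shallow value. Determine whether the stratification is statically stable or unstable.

unstable

ΔT = 1.2 − -0.7 = +1.9 K and ΔS = 31.52 − 34.59 = -3.07 psu (deep − shallow).
−αΔT = -4.18 × 10⁻⁴; βΔS = -2.2411 × 10⁻³; sum Δρ/ρ₀ = -2.6591 × 10⁻³.
Δρ/ρ₀ < 0, so Δρ < 0: deeper water is lighter → statically unstable; the column would overturn.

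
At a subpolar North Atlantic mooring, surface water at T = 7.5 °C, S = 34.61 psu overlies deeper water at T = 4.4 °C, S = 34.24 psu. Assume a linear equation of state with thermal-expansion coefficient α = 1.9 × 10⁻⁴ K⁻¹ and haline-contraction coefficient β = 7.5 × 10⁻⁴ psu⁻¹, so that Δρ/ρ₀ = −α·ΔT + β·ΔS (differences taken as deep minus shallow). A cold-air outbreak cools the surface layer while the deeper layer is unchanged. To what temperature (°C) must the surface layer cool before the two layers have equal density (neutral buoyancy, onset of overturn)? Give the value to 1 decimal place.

Neutral buoyancy requires Δρ = 0, i.e. −α(T_deep − T_surf′) + β(S_deep − S_surf) = 0.
T_surf′ = T_deep − (β/α)·ΔS = 4.4 − (7.5 × 10⁻⁴/1.9 × 10⁻⁴)·(-0.37) = 5.861 °C.
Cooling required: 7.5 − (5.861) = 1.639 °C.

5.9 °C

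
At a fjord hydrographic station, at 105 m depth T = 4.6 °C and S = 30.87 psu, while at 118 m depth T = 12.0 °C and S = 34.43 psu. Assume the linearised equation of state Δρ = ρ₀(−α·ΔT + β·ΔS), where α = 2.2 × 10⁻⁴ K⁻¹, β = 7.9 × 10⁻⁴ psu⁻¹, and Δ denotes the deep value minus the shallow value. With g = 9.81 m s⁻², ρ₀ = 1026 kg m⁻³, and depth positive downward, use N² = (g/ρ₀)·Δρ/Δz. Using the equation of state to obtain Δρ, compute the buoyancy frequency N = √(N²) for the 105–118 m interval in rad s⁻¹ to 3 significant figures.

0.0299 rad s⁻¹

ΔT = +7.4 K, ΔS = +3.56 psu (deep − shallow).
Δρ/ρ₀ = −αΔT + βΔS = -1.628 × 10⁻³ + 2.8124 × 10⁻³ = 1.1844 × 10⁻³, so Δρ ≈ 1.215 kg m⁻³.
N² = (g/ρ₀)·Δρ/Δz = g·(Δρ/ρ₀)/Δz = 9.81 × 1.1844 × 10⁻³ / 13 = 8.9377 × 10⁻⁴ s⁻².
N = √(8.9377 × 10⁻⁴) = 0.029896 rad s⁻¹ ≈ 0.0299 rad s⁻¹.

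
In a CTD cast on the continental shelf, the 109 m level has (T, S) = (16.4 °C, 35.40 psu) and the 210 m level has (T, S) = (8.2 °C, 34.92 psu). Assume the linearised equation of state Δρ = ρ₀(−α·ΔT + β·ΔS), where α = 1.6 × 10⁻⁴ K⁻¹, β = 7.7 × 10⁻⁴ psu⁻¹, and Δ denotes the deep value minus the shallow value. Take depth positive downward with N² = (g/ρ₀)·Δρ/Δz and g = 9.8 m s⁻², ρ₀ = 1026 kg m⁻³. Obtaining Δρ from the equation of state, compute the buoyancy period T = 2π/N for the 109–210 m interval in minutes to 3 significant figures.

11.0 min

ΔT = -8.2 K, ΔS = -0.48 psu (deep − shallow).
Δρ/ρ₀ = −αΔT + βΔS = 1.312 × 10⁻³ − 3.696 × 10⁻⁴ = 9.424 × 10⁻⁴, so Δρ ≈ 0.9669 kg m⁻³.
N² = (g/ρ₀)·Δρ/Δz = g·(Δρ/ρ₀)/Δz = 9.8 × 9.424 × 10⁻⁴ / 101 = 9.1441 × 10⁻⁵ s⁻².
N = √(9.1441 × 10⁻⁵) = 9.5625 × 10⁻³ rad s⁻¹ → T = 2π/N = 657.07 s = 10.951 min ≈ 11.0 min.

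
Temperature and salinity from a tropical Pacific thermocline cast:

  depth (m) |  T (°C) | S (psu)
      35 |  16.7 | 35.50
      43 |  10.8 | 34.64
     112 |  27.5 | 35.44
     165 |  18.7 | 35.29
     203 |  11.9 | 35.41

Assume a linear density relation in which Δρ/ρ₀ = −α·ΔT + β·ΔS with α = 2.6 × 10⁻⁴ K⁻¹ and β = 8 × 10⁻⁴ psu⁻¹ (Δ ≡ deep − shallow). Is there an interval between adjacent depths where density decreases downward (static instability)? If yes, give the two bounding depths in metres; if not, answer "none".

43–112 m

Evaluate Δρ/ρ₀ = −αΔT + βΔS across each adjacent pair:
  35–43 m: −αΔT+βΔS = −(2.6 × 10⁻⁴)(-5.9)+(8 × 10⁻⁴)(-0.86) = 8.5 × 10⁻⁴ → stable
  43–112 m: −αΔT+βΔS = −(2.6 × 10⁻⁴)(+16.7)+(8 × 10⁻⁴)(+0.80) = -3.7 × 10⁻³ → UNSTABLE
  112–165 m: −αΔT+βΔS = −(2.6 × 10⁻⁴)(-8.8)+(8 × 10⁻⁴)(-0.15) = 2.2 × 10⁻³ → stable
  165–203 m: −αΔT+βΔS = −(2.6 × 10⁻⁴)(-6.8)+(8 × 10⁻⁴)(+0.12) = 1.9 × 10⁻³ → stable
The 43–112 m interval has Δρ < 0: lighter water underlies denser water.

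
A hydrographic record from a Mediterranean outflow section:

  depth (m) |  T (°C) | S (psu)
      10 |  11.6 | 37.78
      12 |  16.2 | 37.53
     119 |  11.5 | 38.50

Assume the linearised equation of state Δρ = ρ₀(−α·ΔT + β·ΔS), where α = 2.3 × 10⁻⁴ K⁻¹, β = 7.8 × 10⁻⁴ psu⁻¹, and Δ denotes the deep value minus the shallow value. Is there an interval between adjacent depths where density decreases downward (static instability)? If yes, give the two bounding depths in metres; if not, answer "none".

Evaluate Δρ/ρ₀ = −αΔT + βΔS across each adjacent pair:
  10–12 m: −αΔT+βΔS = −(2.3 × 10⁻⁴)(+4.6)+(7.8 × 10⁻⁴)(-0.25) = -1.3 × 10⁻³ → UNSTABLE
  12–119 m: −αΔT+βΔS = −(2.3 × 10⁻⁴)(-4.7)+(7.8 × 10⁻⁴)(+0.97) = 1.8 × 10⁻³ → stable
The 10–12 m interval has Δρ < 0: lighter water underlies denser water.

10–12 m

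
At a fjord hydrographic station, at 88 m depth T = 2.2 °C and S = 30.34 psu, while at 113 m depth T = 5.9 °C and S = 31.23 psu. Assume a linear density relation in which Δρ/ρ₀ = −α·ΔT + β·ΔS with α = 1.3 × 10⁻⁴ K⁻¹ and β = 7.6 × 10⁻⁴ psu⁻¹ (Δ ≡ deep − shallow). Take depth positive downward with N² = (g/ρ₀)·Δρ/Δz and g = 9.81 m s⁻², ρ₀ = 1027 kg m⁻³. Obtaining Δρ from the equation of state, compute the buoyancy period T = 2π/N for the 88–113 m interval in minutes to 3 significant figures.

ΔT = +3.7 K, ΔS = +0.89 psu (deep − shallow).
Δρ/ρ₀ = −αΔT + βΔS = -4.81 × 10⁻⁴ + 6.764 × 10⁻⁴ = 1.954 × 10⁻⁴, so Δρ ≈ 0.2007 kg m⁻³.
N² = (g/ρ₀)·Δρ/Δz = g·(Δρ/ρ₀)/Δz = 9.81 × 1.954 × 10⁻⁴ / 25 = 7.6675 × 10⁻⁵ s⁻².
N = √(7.6675 × 10⁻⁵) = 8.7564 × 10⁻³ rad s⁻¹ → T = 2π/N = 717.55 s = 11.959 min ≈ 12.0 min.

12.0 min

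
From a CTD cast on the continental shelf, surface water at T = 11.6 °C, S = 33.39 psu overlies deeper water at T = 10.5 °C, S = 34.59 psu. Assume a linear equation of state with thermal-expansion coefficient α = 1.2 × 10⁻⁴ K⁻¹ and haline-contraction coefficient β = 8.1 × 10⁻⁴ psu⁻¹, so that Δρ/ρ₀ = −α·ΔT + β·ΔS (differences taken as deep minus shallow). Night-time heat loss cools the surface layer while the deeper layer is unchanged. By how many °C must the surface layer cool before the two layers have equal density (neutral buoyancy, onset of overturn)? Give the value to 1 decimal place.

9.2 °C

Neutral buoyancy requires Δρ = 0, i.e. −α(T_deep − T_surf′) + β(S_deep − S_surf) = 0.
T_surf′ = T_deep − (β/α)·ΔS = 10.5 − (8.1 × 10⁻⁴/1.2 × 10⁻⁴)·(+1.20) = 2.400 °C.
Cooling required: 11.6 − (2.400) = 9.200 °C.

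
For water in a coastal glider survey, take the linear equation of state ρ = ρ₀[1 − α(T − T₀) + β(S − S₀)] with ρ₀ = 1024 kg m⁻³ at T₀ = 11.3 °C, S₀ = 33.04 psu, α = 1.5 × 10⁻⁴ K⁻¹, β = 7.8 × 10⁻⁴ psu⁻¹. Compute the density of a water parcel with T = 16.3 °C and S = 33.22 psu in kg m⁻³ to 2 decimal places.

1023.38 kg m⁻³

T − T₀ = +5.0 K, S − S₀ = +0.18 psu.
Bracket = 1 − α·(+5.0) + β·(+0.18) = 1 + (-6.096 × 10⁻⁴) = 0.9993904.
ρ = 1024 × 0.9993904 = 1023.38 kg m⁻³.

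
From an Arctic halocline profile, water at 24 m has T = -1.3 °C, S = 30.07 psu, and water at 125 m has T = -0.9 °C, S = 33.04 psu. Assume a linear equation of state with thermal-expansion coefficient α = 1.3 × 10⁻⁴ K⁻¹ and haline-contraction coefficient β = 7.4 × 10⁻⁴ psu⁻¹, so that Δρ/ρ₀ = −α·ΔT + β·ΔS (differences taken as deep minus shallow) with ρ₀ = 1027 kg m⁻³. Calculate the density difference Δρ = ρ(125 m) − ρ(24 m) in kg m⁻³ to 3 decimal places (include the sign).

+2.204 kg m⁻³

ΔT = +0.4 K, ΔS = +2.97 psu (deep − shallow).
Δρ/ρ₀ = −(1.3 × 10⁻⁴)(+0.4) + (7.4 × 10⁻⁴)(+2.97) = 2.1458 × 10⁻³.
Δρ = 1027 × (2.1458 × 10⁻³) = +2.204 kg m⁻³.
Positive Δρ: denser below, stable.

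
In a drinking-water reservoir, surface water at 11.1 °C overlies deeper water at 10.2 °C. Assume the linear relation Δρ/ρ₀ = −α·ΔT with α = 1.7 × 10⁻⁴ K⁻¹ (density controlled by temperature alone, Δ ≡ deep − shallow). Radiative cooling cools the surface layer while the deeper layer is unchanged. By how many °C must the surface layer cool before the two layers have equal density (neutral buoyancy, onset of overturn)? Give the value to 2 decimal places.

0.90 °C

With temperature the only control, equal density requires T_surf′ = T_deep.
T_surf′ = 10.2 °C.
Cooling required: 11.1 − 10.2 = 0.90 °C.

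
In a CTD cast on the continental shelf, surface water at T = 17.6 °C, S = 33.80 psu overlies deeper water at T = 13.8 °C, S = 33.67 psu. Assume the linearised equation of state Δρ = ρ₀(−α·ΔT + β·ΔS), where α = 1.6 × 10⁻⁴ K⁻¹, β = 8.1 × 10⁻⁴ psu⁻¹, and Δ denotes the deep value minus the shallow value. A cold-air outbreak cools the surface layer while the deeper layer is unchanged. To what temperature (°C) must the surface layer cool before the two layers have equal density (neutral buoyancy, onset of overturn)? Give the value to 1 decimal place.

Neutral buoyancy requires Δρ = 0, i.e. −α(T_deep − T_surf′) + β(S_deep − S_surf) = 0.
T_surf′ = T_deep − (β/α)·ΔS = 13.8 − (8.1 × 10⁻⁴/1.6 × 10⁻⁴)·(-0.13) = 14.458 °C.
Cooling required: 17.6 − (14.458) = 3.142 °C.

14.5 °C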